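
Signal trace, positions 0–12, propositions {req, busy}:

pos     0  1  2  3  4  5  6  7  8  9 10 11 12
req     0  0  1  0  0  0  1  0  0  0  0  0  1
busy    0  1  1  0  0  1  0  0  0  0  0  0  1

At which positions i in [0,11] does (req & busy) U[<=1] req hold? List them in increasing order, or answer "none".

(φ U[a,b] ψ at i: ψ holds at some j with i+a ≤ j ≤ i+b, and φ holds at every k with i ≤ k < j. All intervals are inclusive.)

Evaluate at each i in [0,11]:
  i=0: ✗ (no rhs in [0,1])
  i=1: ✗ (lhs fails at k=1 before rhs at j=2)
  i=2: ✓ (rhs at j=2)
  i=3: ✗ (no rhs in [3,4])
  i=4: ✗ (no rhs in [4,5])
  i=5: ✗ (lhs fails at k=5 before rhs at j=6)
  i=6: ✓ (rhs at j=6)
  i=7: ✗ (no rhs in [7,8])
  i=8: ✗ (no rhs in [8,9])
  i=9: ✗ (no rhs in [9,10])
  i=10: ✗ (no rhs in [10,11])
  i=11: ✗ (lhs fails at k=11 before rhs at j=12)

2, 6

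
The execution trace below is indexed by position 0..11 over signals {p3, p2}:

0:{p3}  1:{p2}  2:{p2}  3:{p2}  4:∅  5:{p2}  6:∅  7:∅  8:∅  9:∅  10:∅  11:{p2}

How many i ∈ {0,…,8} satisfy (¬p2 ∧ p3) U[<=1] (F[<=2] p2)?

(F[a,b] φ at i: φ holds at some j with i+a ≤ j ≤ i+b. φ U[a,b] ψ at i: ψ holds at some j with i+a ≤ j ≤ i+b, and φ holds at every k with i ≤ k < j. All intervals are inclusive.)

Evaluate at each i in [0,8]:
  i=0: ✓ (rhs at j=0)
  i=1: ✓ (rhs at j=1)
  i=2: ✓ (rhs at j=2)
  i=3: ✓ (rhs at j=3)
  i=4: ✓ (rhs at j=4)
  i=5: ✓ (rhs at j=5)
  i=6: ✗ (no rhs in [6,7])
  i=7: ✗ (no rhs in [7,8])
  i=8: ✗ (lhs fails at k=8 before rhs at j=9)
Positions where it holds: {0, 1, 2, 3, 4, 5} → 6.

6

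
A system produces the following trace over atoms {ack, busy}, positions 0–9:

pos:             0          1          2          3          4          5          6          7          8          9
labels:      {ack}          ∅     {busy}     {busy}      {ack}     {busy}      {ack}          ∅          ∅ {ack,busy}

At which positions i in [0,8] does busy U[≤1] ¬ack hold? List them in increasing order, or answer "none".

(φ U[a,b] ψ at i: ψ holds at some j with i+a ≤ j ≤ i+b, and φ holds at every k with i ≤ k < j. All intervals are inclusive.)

1, 2, 3, 5, 7, 8

Evaluate at each i in [0,8]:
  i=0: ✗ (lhs fails at k=0 before rhs at j=1)
  i=1: ✓ (rhs at j=1)
  i=2: ✓ (rhs at j=2)
  i=3: ✓ (rhs at j=3)
  i=4: ✗ (lhs fails at k=4 before rhs at j=5)
  i=5: ✓ (rhs at j=5)
  i=6: ✗ (lhs fails at k=6 before rhs at j=7)
  i=7: ✓ (rhs at j=7)
  i=8: ✓ (rhs at j=8)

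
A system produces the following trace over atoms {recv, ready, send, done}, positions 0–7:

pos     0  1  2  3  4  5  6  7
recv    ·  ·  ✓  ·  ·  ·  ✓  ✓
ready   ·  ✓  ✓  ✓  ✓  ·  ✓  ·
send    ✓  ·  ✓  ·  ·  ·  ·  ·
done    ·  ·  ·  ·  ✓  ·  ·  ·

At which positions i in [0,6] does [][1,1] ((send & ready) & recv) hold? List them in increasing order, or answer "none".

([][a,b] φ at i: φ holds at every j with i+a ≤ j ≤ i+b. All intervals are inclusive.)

Evaluate at each i in [0,6]:
  i=0: ✗ (fails at j=1)
  i=1: ✓ (all of [2,2])
  i=2: ✗ (fails at j=3)
  i=3: ✗ (fails at j=4)
  i=4: ✗ (fails at j=5)
  i=5: ✗ (fails at j=6)
  i=6: ✗ (fails at j=7)

1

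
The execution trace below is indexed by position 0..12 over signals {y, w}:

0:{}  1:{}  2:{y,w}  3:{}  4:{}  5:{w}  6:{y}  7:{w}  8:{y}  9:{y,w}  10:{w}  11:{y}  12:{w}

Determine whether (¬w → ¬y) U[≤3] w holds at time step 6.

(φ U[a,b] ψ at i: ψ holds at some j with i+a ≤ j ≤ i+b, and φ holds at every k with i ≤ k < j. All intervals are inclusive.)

False

Need some j in [6,9] with w, and (¬w → ¬y) at every k in [6,j-1].
  j=6: w false.
  j=7: w holds, but (¬w → ¬y) fails at k=6 → not this j.
  j=8: w false.
  j=9: w holds, but (¬w → ¬y) fails at k=6 → not this j.
No j in the window works → until fails.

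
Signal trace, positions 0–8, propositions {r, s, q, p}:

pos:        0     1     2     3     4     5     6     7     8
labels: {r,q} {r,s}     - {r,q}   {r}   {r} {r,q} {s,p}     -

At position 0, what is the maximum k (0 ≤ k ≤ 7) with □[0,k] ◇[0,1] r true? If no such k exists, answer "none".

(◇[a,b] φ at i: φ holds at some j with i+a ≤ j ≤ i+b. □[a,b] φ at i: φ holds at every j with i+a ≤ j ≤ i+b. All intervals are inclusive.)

6

◇[0,1] r must hold from j=0 onward; find where it first fails.
  j=0: holds
  j=1: holds
  j=2: holds
  j=3: holds
  j=4: holds
  j=5: holds
  j=6: holds
  j=7: fails
Holds on [0,6], so largest k = 6.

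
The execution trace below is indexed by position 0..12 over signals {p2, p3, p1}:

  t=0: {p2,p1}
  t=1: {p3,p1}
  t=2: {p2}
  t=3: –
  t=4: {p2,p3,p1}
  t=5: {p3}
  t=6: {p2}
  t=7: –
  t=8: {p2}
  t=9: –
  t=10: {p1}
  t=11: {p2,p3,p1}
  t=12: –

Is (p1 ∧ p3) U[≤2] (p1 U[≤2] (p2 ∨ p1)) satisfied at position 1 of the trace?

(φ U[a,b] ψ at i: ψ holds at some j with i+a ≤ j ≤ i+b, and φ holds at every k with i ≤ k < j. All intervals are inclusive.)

Holds

Need some j in [1,3] with (p1 U[≤2] (p2 ∨ p1)), and (p1 ∧ p3) at every k in [1,j-1].
  j=1: (p1 U[≤2] (p2 ∨ p1)) holds; no prefix to check → satisfied.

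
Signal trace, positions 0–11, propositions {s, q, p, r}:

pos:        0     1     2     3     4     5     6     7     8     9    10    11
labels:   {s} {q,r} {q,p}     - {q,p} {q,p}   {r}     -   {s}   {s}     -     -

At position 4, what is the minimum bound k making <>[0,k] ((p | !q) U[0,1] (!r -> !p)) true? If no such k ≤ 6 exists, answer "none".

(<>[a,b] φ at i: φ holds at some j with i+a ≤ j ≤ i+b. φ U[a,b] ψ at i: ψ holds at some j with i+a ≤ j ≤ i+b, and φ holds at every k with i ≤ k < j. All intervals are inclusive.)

Scan j = 4,5,… for ((p | !q) U[0,1] (!r -> !p)):
  j=4: fails
  j=5: holds
First hit at j=5, so smallest k = 5-4 = 1.

1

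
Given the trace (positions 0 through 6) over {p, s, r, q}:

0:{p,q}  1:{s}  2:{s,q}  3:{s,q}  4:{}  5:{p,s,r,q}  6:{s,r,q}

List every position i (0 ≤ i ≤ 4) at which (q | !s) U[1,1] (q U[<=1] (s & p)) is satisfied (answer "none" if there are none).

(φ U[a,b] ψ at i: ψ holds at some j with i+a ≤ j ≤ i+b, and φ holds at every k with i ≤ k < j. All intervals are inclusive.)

4

Evaluate at each i in [0,4]:
  i=0: ✗ (no rhs in [1,1])
  i=1: ✗ (no rhs in [2,2])
  i=2: ✗ (no rhs in [3,3])
  i=3: ✗ (no rhs in [4,4])
  i=4: ✓ (rhs at j=5; lhs holds on [4,4])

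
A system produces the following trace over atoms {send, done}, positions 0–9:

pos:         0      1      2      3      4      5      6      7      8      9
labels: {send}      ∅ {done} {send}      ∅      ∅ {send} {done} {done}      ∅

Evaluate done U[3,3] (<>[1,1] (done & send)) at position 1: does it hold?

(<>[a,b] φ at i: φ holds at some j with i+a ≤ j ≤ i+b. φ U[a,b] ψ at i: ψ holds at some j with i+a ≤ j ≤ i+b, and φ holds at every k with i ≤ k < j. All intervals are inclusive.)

Need some j in [4,4] with <>[1,1] (done & send), and done at every k in [1,j-1].
  j=4: <>[1,1] (done & send) — fails (none in [5,5]).
No j in the window works → until fails.

No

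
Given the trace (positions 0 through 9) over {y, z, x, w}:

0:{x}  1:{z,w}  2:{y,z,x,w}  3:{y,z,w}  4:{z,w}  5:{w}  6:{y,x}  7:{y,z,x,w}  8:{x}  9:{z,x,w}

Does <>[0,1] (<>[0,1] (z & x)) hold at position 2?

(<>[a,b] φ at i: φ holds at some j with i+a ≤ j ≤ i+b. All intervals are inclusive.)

Holds

Check <>[0,1] (z & x) at each j in [2,3]:
  j=2: holds (witness at 2)
  j=3: fails (none in [3,4])
Found at j=2 → formula holds.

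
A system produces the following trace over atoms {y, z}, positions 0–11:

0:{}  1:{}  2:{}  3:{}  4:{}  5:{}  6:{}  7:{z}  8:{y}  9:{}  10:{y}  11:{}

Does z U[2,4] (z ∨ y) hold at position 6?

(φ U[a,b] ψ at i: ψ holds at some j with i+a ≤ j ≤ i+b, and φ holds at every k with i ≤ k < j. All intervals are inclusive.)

No

Need some j in [8,10] with (z ∨ y), and z at every k in [6,j-1].
  j=8: (z ∨ y) holds, but z fails at k=6 → not this j.
  j=9: (z ∨ y) false.
  j=10: (z ∨ y) holds, but z fails at k=6 → not this j.
No j in the window works → until fails.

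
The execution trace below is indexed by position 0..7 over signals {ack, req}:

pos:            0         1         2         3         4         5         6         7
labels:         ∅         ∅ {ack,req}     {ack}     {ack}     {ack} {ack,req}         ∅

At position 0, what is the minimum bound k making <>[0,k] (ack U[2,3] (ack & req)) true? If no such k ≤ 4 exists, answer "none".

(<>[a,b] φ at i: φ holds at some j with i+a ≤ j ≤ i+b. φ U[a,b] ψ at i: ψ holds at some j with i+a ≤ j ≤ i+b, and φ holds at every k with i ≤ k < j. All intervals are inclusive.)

3

Scan j = 0,1,… for (ack U[2,3] (ack & req)):
  j=0: fails
  j=1: fails
  j=2: fails
  j=3: holds
First hit at j=3, so smallest k = 3-0 = 3.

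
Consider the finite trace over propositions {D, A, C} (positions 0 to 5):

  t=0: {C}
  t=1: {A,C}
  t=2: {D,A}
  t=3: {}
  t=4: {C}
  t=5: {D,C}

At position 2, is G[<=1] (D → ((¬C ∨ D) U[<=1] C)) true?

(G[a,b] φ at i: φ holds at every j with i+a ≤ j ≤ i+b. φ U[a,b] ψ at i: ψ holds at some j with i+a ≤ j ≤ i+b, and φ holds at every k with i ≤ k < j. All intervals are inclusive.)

Check (D → ((¬C ∨ D) U[<=1] C)) at every j in [2,3]:
  j=2: antecedent true; consequent fails → ✗
  j=3: antecedent false → ✓
Fails at j=2 → formula fails.

Does not hold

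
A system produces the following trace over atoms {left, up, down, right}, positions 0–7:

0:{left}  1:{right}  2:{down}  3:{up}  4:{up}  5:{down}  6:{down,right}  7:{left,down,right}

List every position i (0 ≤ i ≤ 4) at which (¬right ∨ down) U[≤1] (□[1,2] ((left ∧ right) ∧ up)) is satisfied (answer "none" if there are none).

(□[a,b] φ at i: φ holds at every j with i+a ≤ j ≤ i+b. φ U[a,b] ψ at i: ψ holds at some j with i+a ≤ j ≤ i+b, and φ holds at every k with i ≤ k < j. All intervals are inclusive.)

none

Evaluate at each i in [0,4]:
  i=0: ✗ (no rhs in [0,1])
  i=1: ✗ (no rhs in [1,2])
  i=2: ✗ (no rhs in [2,3])
  i=3: ✗ (no rhs in [3,4])
  i=4: ✗ (no rhs in [4,5])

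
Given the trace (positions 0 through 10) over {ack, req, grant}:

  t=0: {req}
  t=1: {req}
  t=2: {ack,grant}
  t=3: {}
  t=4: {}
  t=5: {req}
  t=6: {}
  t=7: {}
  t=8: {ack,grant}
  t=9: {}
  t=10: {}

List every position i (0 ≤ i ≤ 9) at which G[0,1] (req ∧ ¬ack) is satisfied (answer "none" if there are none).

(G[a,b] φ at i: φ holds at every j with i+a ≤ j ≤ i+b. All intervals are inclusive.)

0

Evaluate at each i in [0,9]:
  i=0: ✓ (all of [0,1])
  i=1: ✗ (fails at j=2)
  i=2: ✗ (fails at j=2)
  i=3: ✗ (fails at j=3)
  i=4: ✗ (fails at j=4)
  i=5: ✗ (fails at j=6)
  i=6: ✗ (fails at j=6)
  i=7: ✗ (fails at j=7)
  i=8: ✗ (fails at j=8)
  i=9: ✗ (fails at j=9)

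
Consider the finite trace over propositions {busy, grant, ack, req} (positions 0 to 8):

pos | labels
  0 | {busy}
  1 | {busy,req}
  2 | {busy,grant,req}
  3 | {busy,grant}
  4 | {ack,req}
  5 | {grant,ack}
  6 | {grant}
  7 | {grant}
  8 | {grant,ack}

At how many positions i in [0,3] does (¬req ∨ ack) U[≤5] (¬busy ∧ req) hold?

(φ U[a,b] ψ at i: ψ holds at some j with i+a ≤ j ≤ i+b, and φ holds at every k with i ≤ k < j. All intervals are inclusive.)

1

Evaluate at each i in [0,3]:
  i=0: ✗ (lhs fails at k=1 before rhs at j=4)
  i=1: ✗ (lhs fails at k=1 before rhs at j=4)
  i=2: ✗ (lhs fails at k=2 before rhs at j=4)
  i=3: ✓ (rhs at j=4; lhs holds on [3,3])
Positions where it holds: {3} → 1.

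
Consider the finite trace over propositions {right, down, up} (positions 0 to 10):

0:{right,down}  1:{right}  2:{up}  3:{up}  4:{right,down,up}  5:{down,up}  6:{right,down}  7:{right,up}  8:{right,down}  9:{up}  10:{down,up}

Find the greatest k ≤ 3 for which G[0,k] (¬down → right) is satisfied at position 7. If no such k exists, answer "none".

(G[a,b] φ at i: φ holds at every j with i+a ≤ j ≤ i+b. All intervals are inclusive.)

(¬down → right) must hold from j=7 onward; find where it first fails.
  j=7: holds
  j=8: holds
  j=9: fails
Holds on [7,8], so largest k = 1.

1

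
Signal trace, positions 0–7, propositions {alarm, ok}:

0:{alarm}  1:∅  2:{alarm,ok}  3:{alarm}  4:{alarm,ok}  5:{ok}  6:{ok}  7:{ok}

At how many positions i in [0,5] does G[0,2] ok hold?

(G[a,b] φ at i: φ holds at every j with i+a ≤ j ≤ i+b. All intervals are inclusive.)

2

Evaluate at each i in [0,5]:
  i=0: ✗ (fails at j=0)
  i=1: ✗ (fails at j=1)
  i=2: ✗ (fails at j=3)
  i=3: ✗ (fails at j=3)
  i=4: ✓ (all of [4,6])
  i=5: ✓ (all of [5,7])
Positions where it holds: {4, 5} → 2.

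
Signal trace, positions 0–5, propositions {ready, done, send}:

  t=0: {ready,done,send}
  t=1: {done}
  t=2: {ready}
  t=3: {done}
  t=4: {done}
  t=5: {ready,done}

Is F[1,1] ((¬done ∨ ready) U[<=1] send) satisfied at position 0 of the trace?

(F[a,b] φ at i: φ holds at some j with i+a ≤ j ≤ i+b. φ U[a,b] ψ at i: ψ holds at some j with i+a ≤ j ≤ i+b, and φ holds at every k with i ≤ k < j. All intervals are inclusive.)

Check ((¬done ∨ ready) U[<=1] send) at each j in [1,1]:
  j=1: fails
No position in the window satisfies it → formula fails.

Does not hold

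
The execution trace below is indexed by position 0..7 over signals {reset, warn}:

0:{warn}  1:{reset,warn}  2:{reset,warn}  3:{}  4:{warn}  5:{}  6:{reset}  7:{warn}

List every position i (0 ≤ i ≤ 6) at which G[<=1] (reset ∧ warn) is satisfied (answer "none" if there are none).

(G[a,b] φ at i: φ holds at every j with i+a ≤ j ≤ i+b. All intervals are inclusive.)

1

Evaluate at each i in [0,6]:
  i=0: ✗ (fails at j=0)
  i=1: ✓ (all of [1,2])
  i=2: ✗ (fails at j=3)
  i=3: ✗ (fails at j=3)
  i=4: ✗ (fails at j=4)
  i=5: ✗ (fails at j=5)
  i=6: ✗ (fails at j=6)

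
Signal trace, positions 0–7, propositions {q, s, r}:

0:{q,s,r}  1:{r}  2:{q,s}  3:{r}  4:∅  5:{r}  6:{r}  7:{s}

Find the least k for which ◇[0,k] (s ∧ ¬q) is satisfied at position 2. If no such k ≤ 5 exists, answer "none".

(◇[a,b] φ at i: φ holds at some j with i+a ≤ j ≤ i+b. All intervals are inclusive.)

Scan j = 2,3,… for (s ∧ ¬q):
  j=2: fails
  j=3: fails
  j=4: fails
  j=5: fails
  j=6: fails
  j=7: holds
First hit at j=7, so smallest k = 7-2 = 5.

5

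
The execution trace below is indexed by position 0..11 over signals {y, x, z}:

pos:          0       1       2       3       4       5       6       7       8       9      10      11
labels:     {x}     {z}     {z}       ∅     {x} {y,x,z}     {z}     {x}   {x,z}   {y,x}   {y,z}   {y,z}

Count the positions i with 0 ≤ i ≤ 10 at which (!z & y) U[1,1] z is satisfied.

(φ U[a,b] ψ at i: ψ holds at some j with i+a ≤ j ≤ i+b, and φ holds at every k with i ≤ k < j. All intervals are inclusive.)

Evaluate at each i in [0,10]:
  i=0: ✗ (lhs fails at k=0 before rhs at j=1)
  i=1: ✗ (lhs fails at k=1 before rhs at j=2)
  i=2: ✗ (no rhs in [3,3])
  i=3: ✗ (no rhs in [4,4])
  i=4: ✗ (lhs fails at k=4 before rhs at j=5)
  i=5: ✗ (lhs fails at k=5 before rhs at j=6)
  i=6: ✗ (no rhs in [7,7])
  i=7: ✗ (lhs fails at k=7 before rhs at j=8)
  i=8: ✗ (no rhs in [9,9])
  i=9: ✓ (rhs at j=10; lhs holds on [9,9])
  i=10: ✗ (lhs fails at k=10 before rhs at j=11)
Positions where it holds: {9} → 1.

1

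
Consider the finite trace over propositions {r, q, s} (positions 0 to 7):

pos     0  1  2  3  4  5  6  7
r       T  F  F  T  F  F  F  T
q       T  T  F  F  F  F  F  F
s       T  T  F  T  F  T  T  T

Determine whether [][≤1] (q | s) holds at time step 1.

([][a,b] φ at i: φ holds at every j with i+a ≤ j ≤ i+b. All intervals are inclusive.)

Check (q | s) at every j in [1,2]:
  j=1: true
  j=2: false
Fails at j=2 → formula fails.

No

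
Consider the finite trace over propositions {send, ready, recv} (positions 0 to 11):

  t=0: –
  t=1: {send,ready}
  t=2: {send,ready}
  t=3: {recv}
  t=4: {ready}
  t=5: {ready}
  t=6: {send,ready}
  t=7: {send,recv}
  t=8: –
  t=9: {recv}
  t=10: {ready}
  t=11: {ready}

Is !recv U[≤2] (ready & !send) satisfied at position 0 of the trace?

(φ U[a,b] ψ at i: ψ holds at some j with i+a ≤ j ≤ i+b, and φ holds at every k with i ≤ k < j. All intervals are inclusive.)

Need some j in [0,2] with (ready & !send), and !recv at every k in [0,j-1].
  j=0: (ready & !send) false.
  j=1: (ready & !send) false.
  j=2: (ready & !send) false.
No j in the window works → until fails.

Does not hold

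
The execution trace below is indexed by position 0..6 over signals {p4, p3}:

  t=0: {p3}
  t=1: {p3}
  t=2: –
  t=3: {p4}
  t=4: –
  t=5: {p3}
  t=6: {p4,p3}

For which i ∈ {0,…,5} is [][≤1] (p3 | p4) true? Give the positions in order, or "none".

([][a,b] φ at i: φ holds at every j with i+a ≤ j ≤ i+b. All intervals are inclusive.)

Evaluate at each i in [0,5]:
  i=0: ✓ (all of [0,1])
  i=1: ✗ (fails at j=2)
  i=2: ✗ (fails at j=2)
  i=3: ✗ (fails at j=4)
  i=4: ✗ (fails at j=4)
  i=5: ✓ (all of [5,6])

0, 5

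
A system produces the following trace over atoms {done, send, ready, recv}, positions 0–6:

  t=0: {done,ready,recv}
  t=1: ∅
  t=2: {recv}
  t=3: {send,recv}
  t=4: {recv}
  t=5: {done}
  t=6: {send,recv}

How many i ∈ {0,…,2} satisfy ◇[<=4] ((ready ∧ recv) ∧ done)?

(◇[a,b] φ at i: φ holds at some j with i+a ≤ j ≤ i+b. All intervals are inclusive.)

Evaluate at each i in [0,2]:
  i=0: ✓ (witness j=0)
  i=1: ✗ (none in [1,5])
  i=2: ✗ (none in [2,6])
Positions where it holds: {0} → 1.

1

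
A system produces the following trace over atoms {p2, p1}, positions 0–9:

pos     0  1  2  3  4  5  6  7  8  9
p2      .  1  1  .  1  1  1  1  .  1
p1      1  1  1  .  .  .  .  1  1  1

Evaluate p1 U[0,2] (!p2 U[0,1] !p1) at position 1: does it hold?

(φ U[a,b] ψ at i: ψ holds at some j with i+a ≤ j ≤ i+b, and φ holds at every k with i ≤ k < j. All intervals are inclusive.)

Yes

Need some j in [1,3] with (!p2 U[0,1] !p1), and p1 at every k in [1,j-1].
  j=1: (!p2 U[0,1] !p1) — fails.
  j=2: (!p2 U[0,1] !p1) — fails.
  j=3: (!p2 U[0,1] !p1) holds; p1 holds at every k in [1,2] → satisfied.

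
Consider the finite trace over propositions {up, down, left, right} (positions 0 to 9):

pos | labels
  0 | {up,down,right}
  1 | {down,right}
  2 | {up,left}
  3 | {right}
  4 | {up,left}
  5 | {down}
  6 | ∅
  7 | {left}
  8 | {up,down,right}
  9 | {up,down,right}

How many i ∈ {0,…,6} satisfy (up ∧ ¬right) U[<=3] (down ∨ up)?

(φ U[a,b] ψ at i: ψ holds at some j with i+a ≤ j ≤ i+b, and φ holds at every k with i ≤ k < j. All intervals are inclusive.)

5

Evaluate at each i in [0,6]:
  i=0: ✓ (rhs at j=0)
  i=1: ✓ (rhs at j=1)
  i=2: ✓ (rhs at j=2)
  i=3: ✗ (lhs fails at k=3 before rhs at j=4)
  i=4: ✓ (rhs at j=4)
  i=5: ✓ (rhs at j=5)
  i=6: ✗ (lhs fails at k=6 before rhs at j=8)
Positions where it holds: {0, 1, 2, 4, 5} → 5.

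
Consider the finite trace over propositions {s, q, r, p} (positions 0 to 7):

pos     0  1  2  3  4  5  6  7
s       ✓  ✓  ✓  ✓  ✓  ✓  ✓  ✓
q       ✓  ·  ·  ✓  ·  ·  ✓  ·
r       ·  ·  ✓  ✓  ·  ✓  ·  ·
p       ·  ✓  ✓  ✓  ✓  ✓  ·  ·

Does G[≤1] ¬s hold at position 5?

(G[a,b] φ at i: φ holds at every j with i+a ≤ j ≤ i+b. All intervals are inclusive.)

No

Check ¬s at every j in [5,6]:
  j=5: false
  j=6: false
Fails at j=5 → formula fails.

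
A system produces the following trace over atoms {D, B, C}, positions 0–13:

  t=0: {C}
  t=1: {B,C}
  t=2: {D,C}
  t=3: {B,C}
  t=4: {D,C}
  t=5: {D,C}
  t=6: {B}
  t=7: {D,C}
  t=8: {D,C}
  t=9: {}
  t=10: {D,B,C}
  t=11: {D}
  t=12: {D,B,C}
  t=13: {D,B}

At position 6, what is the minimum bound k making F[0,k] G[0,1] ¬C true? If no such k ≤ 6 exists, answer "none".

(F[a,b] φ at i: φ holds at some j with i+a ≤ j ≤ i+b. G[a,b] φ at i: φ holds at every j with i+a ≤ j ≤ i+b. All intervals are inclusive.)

none

Scan j = 6,7,… for G[0,1] ¬C:
  j=6: fails
  j=7: fails
  j=8: fails
  j=9: fails
  j=10: fails
  j=11: fails
  j=12: fails
No j in [6,12] satisfies it → none.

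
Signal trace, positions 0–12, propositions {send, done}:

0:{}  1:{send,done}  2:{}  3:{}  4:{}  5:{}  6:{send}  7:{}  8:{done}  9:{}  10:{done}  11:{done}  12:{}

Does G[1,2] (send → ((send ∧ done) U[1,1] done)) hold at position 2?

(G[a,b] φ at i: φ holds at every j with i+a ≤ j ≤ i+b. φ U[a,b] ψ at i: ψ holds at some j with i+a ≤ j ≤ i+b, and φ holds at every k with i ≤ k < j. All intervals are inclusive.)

Holds

Check (send → ((send ∧ done) U[1,1] done)) at every j in [3,4]:
  j=3: antecedent false → ✓
  j=4: antecedent false → ✓
All positions satisfy it → formula holds.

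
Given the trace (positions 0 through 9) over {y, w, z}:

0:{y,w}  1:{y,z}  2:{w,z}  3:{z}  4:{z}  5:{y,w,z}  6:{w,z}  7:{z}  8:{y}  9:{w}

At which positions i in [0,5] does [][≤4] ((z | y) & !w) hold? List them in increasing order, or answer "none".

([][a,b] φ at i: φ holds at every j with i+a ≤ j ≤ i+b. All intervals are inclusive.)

Evaluate at each i in [0,5]:
  i=0: ✗ (fails at j=0)
  i=1: ✗ (fails at j=2)
  i=2: ✗ (fails at j=2)
  i=3: ✗ (fails at j=5)
  i=4: ✗ (fails at j=5)
  i=5: ✗ (fails at j=5)

none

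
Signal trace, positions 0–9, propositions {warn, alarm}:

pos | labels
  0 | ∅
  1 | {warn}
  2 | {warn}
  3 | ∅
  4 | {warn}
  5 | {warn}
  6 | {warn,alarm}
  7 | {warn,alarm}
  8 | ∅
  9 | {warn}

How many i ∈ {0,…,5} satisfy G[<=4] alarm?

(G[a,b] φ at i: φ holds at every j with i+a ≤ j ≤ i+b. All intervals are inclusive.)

Evaluate at each i in [0,5]:
  i=0: ✗ (fails at j=0)
  i=1: ✗ (fails at j=1)
  i=2: ✗ (fails at j=2)
  i=3: ✗ (fails at j=3)
  i=4: ✗ (fails at j=4)
  i=5: ✗ (fails at j=5)
Positions where it holds: {} → 0.

0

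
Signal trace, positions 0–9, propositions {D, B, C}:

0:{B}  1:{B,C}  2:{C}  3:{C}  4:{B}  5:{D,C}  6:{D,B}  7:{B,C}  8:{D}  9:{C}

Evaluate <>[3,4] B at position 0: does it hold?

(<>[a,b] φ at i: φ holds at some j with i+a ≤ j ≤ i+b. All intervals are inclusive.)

Yes

Check B at each j in [3,4]:
  j=3: false
  j=4: true
Found at j=4 → formula holds.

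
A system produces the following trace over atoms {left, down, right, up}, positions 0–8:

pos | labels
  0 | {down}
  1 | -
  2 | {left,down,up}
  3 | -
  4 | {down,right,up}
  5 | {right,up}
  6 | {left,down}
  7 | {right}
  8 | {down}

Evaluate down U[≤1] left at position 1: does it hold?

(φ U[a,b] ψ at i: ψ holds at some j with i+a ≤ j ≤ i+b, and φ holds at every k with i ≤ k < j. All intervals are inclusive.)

Need some j in [1,2] with left, and down at every k in [1,j-1].
  j=1: left false.
  j=2: left holds, but down fails at k=1 → not this j.
No j in the window works → until fails.

False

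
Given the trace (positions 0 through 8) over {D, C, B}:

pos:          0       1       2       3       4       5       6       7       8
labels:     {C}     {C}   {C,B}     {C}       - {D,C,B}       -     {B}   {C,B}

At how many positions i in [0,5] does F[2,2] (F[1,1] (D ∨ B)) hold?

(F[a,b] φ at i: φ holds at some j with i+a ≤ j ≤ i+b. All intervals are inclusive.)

Evaluate at each i in [0,5]:
  i=0: ✗ (none in [2,2])
  i=1: ✗ (none in [3,3])
  i=2: ✓ (witness j=4)
  i=3: ✗ (none in [5,5])
  i=4: ✓ (witness j=6)
  i=5: ✓ (witness j=7)
Positions where it holds: {2, 4, 5} → 3.

3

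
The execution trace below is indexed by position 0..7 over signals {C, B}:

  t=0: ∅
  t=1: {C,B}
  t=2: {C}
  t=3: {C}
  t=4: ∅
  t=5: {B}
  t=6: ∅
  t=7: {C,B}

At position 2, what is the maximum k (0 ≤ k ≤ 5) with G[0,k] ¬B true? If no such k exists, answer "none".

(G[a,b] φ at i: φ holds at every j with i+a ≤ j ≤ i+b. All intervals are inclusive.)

2

¬B must hold from j=2 onward; find where it first fails.
  j=2: holds
  j=3: holds
  j=4: holds
  j=5: fails
Holds on [2,4], so largest k = 2.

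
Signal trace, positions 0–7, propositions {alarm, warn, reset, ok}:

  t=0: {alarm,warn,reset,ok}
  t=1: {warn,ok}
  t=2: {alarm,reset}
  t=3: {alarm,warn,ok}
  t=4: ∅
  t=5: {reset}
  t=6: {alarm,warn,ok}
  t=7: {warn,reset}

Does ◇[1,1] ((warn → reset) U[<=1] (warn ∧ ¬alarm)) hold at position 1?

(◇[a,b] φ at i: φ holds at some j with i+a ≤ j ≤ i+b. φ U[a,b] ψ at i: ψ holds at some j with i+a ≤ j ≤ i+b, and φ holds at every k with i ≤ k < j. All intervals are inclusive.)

Does not hold

Check ((warn → reset) U[<=1] (warn ∧ ¬alarm)) at each j in [2,2]:
  j=2: fails
No position in the window satisfies it → formula fails.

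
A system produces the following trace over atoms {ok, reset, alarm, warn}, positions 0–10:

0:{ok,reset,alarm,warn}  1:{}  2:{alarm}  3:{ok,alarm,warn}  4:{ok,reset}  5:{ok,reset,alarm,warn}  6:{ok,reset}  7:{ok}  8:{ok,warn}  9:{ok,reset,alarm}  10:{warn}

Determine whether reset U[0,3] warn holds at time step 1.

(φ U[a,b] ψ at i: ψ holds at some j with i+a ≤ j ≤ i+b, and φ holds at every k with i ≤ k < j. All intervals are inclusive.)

Need some j in [1,4] with warn, and reset at every k in [1,j-1].
  j=1: warn false.
  j=2: warn false.
  j=3: warn holds, but reset fails at k=1 → not this j.
  j=4: warn false.
No j in the window works → until fails.

Does not hold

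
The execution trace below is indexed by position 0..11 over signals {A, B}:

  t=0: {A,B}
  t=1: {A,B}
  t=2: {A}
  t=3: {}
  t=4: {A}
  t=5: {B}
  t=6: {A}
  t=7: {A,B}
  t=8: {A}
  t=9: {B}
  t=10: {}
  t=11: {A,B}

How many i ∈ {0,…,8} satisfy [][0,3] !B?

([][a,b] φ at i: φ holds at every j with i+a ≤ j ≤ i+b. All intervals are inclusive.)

0

Evaluate at each i in [0,8]:
  i=0: ✗ (fails at j=0)
  i=1: ✗ (fails at j=1)
  i=2: ✗ (fails at j=5)
  i=3: ✗ (fails at j=5)
  i=4: ✗ (fails at j=5)
  i=5: ✗ (fails at j=5)
  i=6: ✗ (fails at j=7)
  i=7: ✗ (fails at j=7)
  i=8: ✗ (fails at j=9)
Positions where it holds: {} → 0.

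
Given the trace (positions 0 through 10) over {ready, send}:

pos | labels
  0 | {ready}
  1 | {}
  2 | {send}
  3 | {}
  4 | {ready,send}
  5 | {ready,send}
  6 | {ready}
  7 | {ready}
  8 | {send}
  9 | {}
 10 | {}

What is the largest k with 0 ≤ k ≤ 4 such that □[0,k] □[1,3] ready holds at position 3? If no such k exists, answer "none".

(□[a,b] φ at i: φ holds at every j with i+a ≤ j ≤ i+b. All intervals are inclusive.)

□[1,3] ready must hold from j=3 onward; find where it first fails.
  j=3: holds
  j=4: holds
  j=5: fails
Holds on [3,4], so largest k = 1.

1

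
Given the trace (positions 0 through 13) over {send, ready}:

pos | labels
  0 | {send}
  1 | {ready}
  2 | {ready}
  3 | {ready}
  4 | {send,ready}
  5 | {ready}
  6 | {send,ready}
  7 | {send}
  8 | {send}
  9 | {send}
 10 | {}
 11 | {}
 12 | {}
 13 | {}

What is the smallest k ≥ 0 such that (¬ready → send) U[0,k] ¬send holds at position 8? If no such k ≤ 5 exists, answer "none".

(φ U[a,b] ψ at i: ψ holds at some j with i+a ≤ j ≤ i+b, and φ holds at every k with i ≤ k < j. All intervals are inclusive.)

2

Need earliest j ≥ 8 with ¬send, and (¬ready → send) at every k in [8,j-1].
  j=8: rhs fails.
  j=9: rhs fails.
  j=10: rhs holds; lhs holds on [8,9]. k = 2.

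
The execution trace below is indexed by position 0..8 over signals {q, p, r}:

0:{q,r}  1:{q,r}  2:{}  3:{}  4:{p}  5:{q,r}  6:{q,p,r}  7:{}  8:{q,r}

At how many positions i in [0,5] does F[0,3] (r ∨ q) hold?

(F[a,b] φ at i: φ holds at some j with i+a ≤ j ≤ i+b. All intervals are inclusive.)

6

Evaluate at each i in [0,5]:
  i=0: ✓ (witness j=0)
  i=1: ✓ (witness j=1)
  i=2: ✓ (witness j=5)
  i=3: ✓ (witness j=5)
  i=4: ✓ (witness j=5)
  i=5: ✓ (witness j=5)
Positions where it holds: {0, 1, 2, 3, 4, 5} → 6.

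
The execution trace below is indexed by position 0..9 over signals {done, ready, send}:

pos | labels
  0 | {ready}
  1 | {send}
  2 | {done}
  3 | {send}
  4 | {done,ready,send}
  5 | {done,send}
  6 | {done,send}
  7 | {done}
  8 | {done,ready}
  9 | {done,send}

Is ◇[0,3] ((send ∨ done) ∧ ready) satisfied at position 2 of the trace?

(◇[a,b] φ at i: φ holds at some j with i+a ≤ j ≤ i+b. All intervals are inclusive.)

Yes

Check ((send ∨ done) ∧ ready) at each j in [2,5]:
  j=2: false
  j=3: false
  j=4: true
  j=5: false
Found at j=4 → formula holds.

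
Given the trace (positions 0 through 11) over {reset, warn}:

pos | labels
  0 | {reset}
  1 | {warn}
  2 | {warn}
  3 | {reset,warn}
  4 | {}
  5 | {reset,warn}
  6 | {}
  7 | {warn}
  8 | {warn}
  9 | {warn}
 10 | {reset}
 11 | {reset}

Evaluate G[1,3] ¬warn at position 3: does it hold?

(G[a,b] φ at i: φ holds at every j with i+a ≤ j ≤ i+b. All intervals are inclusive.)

Check ¬warn at every j in [4,6]:
  j=4: true
  j=5: false
  j=6: true
Fails at j=5 → formula fails.

False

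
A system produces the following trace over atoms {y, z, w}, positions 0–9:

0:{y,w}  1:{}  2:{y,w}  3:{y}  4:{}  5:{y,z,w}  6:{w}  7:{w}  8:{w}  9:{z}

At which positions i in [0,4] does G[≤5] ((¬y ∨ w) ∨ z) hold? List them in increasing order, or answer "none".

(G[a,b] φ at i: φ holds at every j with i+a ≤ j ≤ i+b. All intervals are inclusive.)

Evaluate at each i in [0,4]:
  i=0: ✗ (fails at j=3)
  i=1: ✗ (fails at j=3)
  i=2: ✗ (fails at j=3)
  i=3: ✗ (fails at j=3)
  i=4: ✓ (all of [4,9])

4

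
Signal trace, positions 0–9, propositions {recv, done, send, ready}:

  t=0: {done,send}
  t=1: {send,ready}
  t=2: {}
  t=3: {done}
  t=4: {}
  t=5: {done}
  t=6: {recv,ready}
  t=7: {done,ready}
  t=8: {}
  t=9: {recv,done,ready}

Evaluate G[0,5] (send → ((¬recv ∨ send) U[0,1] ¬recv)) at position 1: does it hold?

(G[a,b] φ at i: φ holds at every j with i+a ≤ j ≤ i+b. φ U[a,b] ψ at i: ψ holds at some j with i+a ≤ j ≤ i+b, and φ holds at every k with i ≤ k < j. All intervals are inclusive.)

Holds

Check (send → ((¬recv ∨ send) U[0,1] ¬recv)) at every j in [1,6]:
  j=1: antecedent true; consequent holds → ✓
  j=2: antecedent false → ✓
  j=3: antecedent false → ✓
  j=4: antecedent false → ✓
  j=5: antecedent false → ✓
  j=6: antecedent false → ✓
All positions satisfy it → formula holds.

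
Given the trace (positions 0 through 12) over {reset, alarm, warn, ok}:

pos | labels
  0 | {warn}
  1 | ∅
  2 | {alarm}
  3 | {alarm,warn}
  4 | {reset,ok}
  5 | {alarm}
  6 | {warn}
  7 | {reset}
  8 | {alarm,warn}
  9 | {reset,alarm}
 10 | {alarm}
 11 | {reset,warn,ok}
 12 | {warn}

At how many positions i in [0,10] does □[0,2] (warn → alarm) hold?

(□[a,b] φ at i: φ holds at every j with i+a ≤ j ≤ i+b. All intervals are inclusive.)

5

Evaluate at each i in [0,10]:
  i=0: ✗ (fails at j=0)
  i=1: ✓ (all of [1,3])
  i=2: ✓ (all of [2,4])
  i=3: ✓ (all of [3,5])
  i=4: ✗ (fails at j=6)
  i=5: ✗ (fails at j=6)
  i=6: ✗ (fails at j=6)
  i=7: ✓ (all of [7,9])
  i=8: ✓ (all of [8,10])
  i=9: ✗ (fails at j=11)
  i=10: ✗ (fails at j=11)
Positions where it holds: {1, 2, 3, 7, 8} → 5.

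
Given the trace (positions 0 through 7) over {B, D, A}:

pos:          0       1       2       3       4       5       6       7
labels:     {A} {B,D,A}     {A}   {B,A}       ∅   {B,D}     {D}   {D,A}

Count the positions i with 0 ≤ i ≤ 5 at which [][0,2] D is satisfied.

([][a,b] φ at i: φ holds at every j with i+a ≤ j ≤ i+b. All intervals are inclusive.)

1

Evaluate at each i in [0,5]:
  i=0: ✗ (fails at j=0)
  i=1: ✗ (fails at j=2)
  i=2: ✗ (fails at j=2)
  i=3: ✗ (fails at j=3)
  i=4: ✗ (fails at j=4)
  i=5: ✓ (all of [5,7])
Positions where it holds: {5} → 1.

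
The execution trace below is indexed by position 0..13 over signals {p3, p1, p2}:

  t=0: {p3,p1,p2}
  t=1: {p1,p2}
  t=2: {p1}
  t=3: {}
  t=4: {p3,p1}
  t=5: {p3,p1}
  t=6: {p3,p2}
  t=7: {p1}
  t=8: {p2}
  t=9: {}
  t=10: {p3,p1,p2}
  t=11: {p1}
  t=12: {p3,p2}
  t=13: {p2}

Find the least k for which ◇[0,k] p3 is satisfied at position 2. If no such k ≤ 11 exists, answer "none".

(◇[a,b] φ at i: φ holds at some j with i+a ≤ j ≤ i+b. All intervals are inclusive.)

Scan j = 2,3,… for p3:
  j=2: fails
  j=3: fails
  j=4: holds
First hit at j=4, so smallest k = 4-2 = 2.

2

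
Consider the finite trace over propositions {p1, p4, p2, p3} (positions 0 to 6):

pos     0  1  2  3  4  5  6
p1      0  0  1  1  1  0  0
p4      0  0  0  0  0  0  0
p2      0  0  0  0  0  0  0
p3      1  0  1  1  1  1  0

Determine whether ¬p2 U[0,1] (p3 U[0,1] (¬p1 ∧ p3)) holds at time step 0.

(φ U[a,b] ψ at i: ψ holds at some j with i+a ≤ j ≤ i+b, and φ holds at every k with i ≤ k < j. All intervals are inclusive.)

True

Need some j in [0,1] with (p3 U[0,1] (¬p1 ∧ p3)), and ¬p2 at every k in [0,j-1].
  j=0: (p3 U[0,1] (¬p1 ∧ p3)) holds; no prefix to check → satisfied.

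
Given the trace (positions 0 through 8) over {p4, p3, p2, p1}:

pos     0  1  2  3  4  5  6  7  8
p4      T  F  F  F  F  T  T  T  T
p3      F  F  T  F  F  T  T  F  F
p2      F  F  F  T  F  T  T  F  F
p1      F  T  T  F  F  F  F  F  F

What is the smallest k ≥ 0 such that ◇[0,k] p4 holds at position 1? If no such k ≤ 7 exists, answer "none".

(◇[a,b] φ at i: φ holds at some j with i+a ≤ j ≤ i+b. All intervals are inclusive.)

Scan j = 1,2,… for p4:
  j=1: fails
  j=2: fails
  j=3: fails
  j=4: fails
  j=5: holds
First hit at j=5, so smallest k = 5-1 = 4.

4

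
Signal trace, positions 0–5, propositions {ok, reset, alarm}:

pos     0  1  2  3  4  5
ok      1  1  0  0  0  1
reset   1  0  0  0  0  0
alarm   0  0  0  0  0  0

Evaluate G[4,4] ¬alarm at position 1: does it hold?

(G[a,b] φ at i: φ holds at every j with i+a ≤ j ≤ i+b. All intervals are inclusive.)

Check ¬alarm at every j in [5,5]:
  j=5: true
All positions satisfy it → formula holds.

Holds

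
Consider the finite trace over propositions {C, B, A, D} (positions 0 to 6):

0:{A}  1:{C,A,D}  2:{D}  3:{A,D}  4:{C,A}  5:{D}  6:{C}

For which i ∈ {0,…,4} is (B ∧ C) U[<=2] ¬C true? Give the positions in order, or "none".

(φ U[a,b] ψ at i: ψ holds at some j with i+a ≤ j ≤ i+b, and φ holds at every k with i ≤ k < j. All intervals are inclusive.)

Evaluate at each i in [0,4]:
  i=0: ✓ (rhs at j=0)
  i=1: ✗ (lhs fails at k=1 before rhs at j=2)
  i=2: ✓ (rhs at j=2)
  i=3: ✓ (rhs at j=3)
  i=4: ✗ (lhs fails at k=4 before rhs at j=5)

0, 2, 3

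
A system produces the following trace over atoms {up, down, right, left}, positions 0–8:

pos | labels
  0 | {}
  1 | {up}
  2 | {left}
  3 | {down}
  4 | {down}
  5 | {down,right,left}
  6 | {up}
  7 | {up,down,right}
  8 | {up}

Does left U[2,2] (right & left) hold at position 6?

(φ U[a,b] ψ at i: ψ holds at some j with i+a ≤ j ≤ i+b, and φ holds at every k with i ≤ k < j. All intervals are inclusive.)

Need some j in [8,8] with (right & left), and left at every k in [6,j-1].
  j=8: (right & left) false.
No j in the window works → until fails.

False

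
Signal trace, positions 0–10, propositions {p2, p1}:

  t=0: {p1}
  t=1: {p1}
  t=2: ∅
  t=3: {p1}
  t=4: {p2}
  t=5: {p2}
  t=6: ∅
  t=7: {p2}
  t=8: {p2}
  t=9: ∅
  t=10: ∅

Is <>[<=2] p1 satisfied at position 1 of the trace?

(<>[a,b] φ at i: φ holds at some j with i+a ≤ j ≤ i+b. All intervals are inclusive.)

Check p1 at each j in [1,3]:
  j=1: true
  j=2: false
  j=3: true
Found at j=1 → formula holds.

True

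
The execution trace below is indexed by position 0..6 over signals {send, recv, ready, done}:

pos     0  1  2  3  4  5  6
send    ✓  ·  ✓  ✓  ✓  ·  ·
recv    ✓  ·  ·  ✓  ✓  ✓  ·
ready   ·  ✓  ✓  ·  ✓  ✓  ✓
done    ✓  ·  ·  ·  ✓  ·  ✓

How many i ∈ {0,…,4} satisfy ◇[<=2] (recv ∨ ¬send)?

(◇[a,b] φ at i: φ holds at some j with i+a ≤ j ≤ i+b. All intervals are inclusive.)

5

Evaluate at each i in [0,4]:
  i=0: ✓ (witness j=0)
  i=1: ✓ (witness j=1)
  i=2: ✓ (witness j=3)
  i=3: ✓ (witness j=3)
  i=4: ✓ (witness j=4)
Positions where it holds: {0, 1, 2, 3, 4} → 5.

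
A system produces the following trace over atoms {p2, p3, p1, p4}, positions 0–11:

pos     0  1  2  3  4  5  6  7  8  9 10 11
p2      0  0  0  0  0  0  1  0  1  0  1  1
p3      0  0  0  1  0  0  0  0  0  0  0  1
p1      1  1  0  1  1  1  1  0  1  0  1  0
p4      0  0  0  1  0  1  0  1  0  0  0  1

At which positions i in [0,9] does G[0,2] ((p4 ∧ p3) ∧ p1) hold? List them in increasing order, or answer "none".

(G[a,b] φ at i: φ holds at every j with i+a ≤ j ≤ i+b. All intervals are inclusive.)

none

Evaluate at each i in [0,9]:
  i=0: ✗ (fails at j=0)
  i=1: ✗ (fails at j=1)
  i=2: ✗ (fails at j=2)
  i=3: ✗ (fails at j=4)
  i=4: ✗ (fails at j=4)
  i=5: ✗ (fails at j=5)
  i=6: ✗ (fails at j=6)
  i=7: ✗ (fails at j=7)
  i=8: ✗ (fails at j=8)
  i=9: ✗ (fails at j=9)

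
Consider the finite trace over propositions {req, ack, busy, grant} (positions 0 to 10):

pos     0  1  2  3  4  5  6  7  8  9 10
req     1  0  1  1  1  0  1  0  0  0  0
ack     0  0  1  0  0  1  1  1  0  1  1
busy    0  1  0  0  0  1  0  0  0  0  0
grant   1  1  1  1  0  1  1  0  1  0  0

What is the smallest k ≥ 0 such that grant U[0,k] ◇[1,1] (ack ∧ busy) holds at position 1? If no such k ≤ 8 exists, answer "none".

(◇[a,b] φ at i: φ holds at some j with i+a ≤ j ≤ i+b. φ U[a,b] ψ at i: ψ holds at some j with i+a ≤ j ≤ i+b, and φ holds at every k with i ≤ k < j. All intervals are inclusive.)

Need earliest j ≥ 1 with ◇[1,1] (ack ∧ busy), and grant at every k in [1,j-1].
  j=1: rhs fails.
  j=2: rhs fails.
  j=3: rhs fails.
  j=4: rhs holds; lhs holds on [1,3]. k = 3.

3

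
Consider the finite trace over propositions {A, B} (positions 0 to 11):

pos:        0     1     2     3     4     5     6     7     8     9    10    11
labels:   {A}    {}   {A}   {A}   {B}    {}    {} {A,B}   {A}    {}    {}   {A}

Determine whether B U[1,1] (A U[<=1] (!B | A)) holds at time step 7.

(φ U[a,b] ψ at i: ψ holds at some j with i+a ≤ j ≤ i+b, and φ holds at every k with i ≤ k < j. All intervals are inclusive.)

Need some j in [8,8] with (A U[<=1] (!B | A)), and B at every k in [7,j-1].
  j=8: (A U[<=1] (!B | A)) holds; B holds at every k in [7,7] → satisfied.

Holds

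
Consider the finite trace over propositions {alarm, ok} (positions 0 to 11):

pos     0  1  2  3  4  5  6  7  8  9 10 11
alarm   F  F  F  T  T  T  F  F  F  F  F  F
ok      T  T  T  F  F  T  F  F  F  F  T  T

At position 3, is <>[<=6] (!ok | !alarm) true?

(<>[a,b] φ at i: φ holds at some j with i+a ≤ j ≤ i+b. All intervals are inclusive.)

Check (!ok | !alarm) at each j in [3,9]:
  j=3: true
  j=4: true
  j=5: false
  j=6: true
  j=7: true
  j=8: true
  j=9: true
Found at j=3 → formula holds.

Yes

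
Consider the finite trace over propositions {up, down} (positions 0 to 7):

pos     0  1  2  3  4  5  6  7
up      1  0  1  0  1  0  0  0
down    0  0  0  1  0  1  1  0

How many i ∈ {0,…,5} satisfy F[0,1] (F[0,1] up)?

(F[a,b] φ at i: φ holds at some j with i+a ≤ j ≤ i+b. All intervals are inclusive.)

5

Evaluate at each i in [0,5]:
  i=0: ✓ (witness j=0)
  i=1: ✓ (witness j=1)
  i=2: ✓ (witness j=2)
  i=3: ✓ (witness j=3)
  i=4: ✓ (witness j=4)
  i=5: ✗ (none in [5,6])
Positions where it holds: {0, 1, 2, 3, 4} → 5.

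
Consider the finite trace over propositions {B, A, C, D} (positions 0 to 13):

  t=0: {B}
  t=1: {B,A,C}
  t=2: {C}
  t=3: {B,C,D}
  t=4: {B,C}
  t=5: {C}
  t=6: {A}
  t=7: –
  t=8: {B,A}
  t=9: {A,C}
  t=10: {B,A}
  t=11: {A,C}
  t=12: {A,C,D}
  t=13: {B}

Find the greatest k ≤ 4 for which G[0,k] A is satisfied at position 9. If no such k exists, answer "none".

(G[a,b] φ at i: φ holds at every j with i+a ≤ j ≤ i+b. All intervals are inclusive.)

3

A must hold from j=9 onward; find where it first fails.
  j=9: holds
  j=10: holds
  j=11: holds
  j=12: holds
  j=13: fails
Holds on [9,12], so largest k = 3.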